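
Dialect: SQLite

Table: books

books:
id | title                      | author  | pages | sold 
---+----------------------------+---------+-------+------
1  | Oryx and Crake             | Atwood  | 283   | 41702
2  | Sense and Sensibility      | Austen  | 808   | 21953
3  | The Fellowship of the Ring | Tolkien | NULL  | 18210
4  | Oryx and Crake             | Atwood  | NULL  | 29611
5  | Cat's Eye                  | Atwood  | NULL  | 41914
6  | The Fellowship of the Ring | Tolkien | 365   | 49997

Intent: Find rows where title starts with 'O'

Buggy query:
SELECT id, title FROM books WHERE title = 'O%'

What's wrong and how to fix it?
Bug: '=' compares the literal string including the % character; pattern matching needs LIKE

Fix: Use LIKE for wildcard pattern matching

Corrected query:
SELECT id, title FROM books WHERE title LIKE 'O%'

Result:
id | title         
---+---------------
1  | Oryx and Crake
4  | Oryx and Crake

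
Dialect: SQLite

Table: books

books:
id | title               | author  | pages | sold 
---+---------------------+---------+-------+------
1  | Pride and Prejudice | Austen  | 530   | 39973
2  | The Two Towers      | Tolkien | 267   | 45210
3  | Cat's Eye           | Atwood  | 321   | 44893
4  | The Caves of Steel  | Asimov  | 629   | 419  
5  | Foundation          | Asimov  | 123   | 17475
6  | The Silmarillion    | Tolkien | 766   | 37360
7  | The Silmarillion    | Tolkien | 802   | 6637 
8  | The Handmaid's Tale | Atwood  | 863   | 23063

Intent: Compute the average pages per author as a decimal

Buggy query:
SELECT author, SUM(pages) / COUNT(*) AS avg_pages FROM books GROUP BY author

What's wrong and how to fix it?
Bug: SUM(pages) and COUNT(*) are both integers; the division truncates the fractional part

Fix: Cast one side to REAL so the division keeps the fractional part

Corrected query:
SELECT author, SUM(pages) * 1.0 / COUNT(*) AS avg_pages FROM books GROUP BY author

Result:
author  | avg_pages 
--------+-----------
Asimov  | 376       
Atwood  | 592       
Austen  | 530       
Tolkien | 611.666667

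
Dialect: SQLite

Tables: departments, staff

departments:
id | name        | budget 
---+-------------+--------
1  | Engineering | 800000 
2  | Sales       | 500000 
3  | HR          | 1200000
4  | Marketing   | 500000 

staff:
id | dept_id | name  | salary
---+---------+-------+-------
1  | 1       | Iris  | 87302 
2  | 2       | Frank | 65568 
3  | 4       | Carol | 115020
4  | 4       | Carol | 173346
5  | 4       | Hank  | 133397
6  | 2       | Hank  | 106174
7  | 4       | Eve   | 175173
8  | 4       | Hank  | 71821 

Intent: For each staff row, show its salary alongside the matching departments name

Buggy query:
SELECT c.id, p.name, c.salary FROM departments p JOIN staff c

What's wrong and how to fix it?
Bug: JOIN with no ON clause produces a cartesian product; every staff row pairs with every departments row

Fix: Add ON c.dept_id = p.id to the JOIN

Corrected query:
SELECT c.id, p.name, c.salary FROM departments p JOIN staff c ON c.dept_id = p.id

Result:
id | name        | salary
---+-------------+-------
1  | Engineering | 87302 
2  | Sales       | 65568 
3  | Marketing   | 115020
4  | Marketing   | 173346
5  | Marketing   | 133397
6  | Sales       | 106174
7  | Marketing   | 175173
8  | Marketing   | 71821 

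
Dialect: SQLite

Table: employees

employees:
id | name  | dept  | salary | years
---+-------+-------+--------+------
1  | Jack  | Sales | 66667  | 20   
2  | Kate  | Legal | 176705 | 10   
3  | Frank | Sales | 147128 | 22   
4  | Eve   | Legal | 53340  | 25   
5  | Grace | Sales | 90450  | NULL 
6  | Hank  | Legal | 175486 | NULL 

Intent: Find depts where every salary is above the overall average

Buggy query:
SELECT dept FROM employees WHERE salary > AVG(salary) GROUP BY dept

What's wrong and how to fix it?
Bug: WHERE evaluates per row before aggregation, so AVG() is unavailable

Fix: Use a subquery for AVG and a HAVING MIN(...) filter so the condition holds for every row in the group

Corrected query:
SELECT dept FROM employees GROUP BY dept HAVING MIN(salary) > (SELECT AVG(salary) FROM employees)

Result:
(no rows)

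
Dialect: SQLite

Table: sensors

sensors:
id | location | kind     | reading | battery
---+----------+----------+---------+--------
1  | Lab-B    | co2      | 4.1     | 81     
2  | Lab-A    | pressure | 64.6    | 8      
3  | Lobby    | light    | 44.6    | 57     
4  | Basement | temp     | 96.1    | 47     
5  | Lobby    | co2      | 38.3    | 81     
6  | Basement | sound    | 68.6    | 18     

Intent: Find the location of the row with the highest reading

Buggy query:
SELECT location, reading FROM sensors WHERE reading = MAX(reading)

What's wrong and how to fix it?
Bug: MAX(reading) is an aggregate and cannot be used directly in WHERE

Fix: Wrap MAX in a scalar subquery so WHERE compares against a single value

Corrected query:
SELECT location, reading FROM sensors WHERE reading = (SELECT MAX(reading) FROM sensors)

Result:
location | reading
---------+--------
Basement | 96.1   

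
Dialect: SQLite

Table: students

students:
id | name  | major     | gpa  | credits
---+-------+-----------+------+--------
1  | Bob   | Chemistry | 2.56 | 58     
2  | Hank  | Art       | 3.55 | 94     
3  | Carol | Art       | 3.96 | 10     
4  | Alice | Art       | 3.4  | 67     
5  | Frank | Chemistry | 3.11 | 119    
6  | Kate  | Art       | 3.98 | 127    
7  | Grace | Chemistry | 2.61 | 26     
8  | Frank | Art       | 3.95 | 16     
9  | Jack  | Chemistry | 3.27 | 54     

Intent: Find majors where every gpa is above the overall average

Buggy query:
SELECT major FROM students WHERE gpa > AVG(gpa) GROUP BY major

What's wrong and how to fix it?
Bug: WHERE evaluates per row before aggregation, so AVG() is unavailable

Fix: Use a subquery for AVG and a HAVING MIN(...) filter so the condition holds for every row in the group

Corrected query:
SELECT major FROM students GROUP BY major HAVING MIN(gpa) > (SELECT AVG(gpa) FROM students)

Result:
major
-----
Art  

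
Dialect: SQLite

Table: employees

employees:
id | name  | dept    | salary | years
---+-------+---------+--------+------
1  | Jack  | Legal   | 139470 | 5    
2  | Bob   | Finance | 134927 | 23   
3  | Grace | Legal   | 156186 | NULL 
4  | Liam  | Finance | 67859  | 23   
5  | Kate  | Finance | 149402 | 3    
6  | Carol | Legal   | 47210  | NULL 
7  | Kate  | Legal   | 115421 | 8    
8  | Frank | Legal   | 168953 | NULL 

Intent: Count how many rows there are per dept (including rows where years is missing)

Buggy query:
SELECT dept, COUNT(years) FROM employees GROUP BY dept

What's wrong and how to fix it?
Bug: COUNT(years) skips NULLs, so groups with missing years are undercounted

Fix: Replace COUNT(years) with COUNT(*)

Corrected query:
SELECT dept, COUNT(*) FROM employees GROUP BY dept

Result:
dept    | COUNT(*)
--------+---------
Finance | 3       
Legal   | 5       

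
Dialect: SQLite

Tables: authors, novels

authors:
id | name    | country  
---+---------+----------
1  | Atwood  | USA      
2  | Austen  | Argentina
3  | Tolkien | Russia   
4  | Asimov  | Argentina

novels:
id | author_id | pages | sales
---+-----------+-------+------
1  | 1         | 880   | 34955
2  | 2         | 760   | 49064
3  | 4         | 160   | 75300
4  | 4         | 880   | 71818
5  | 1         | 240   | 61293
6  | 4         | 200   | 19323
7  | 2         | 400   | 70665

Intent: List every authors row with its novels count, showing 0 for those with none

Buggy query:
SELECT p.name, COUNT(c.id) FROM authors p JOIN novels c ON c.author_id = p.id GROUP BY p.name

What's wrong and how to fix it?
Bug: An inner join excludes parents with zero children

Fix: Use LEFT JOIN so parents without children still appear (COUNT(c.id) gives 0)

Corrected query:
SELECT p.name, COUNT(c.id) FROM authors p LEFT JOIN novels c ON c.author_id = p.id GROUP BY p.name

Result:
name    | COUNT(c.id)
--------+------------
Asimov  | 3          
Atwood  | 2          
Austen  | 2          
Tolkien | 0          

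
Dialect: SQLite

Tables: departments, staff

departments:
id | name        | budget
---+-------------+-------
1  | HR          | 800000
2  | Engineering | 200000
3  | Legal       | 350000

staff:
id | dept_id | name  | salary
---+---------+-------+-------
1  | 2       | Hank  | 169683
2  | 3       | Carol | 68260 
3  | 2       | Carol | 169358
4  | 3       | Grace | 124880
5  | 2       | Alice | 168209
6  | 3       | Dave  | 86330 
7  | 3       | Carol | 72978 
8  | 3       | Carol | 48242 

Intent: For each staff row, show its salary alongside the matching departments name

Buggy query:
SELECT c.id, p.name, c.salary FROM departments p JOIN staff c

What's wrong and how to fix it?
Bug: JOIN with no ON clause produces a cartesian product; every staff row pairs with every departments row

Fix: Add ON c.dept_id = p.id to the JOIN

Corrected query:
SELECT c.id, p.name, c.salary FROM departments p JOIN staff c ON c.dept_id = p.id

Result:
id | name        | salary
---+-------------+-------
1  | Engineering | 169683
2  | Legal       | 68260 
3  | Engineering | 169358
4  | Legal       | 124880
5  | Engineering | 168209
6  | Legal       | 86330 
7  | Legal       | 72978 
8  | Legal       | 48242 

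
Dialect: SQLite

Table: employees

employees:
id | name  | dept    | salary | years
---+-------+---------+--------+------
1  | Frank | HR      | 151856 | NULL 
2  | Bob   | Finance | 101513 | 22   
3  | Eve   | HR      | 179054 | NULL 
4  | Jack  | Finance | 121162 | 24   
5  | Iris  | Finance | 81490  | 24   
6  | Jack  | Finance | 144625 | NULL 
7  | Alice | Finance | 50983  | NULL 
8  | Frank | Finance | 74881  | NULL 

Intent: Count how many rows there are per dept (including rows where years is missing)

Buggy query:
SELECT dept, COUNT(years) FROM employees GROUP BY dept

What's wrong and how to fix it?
Bug: COUNT(years) skips NULLs, so groups with missing years are undercounted

Fix: Use COUNT(*) to count all rows regardless of NULL

Corrected query:
SELECT dept, COUNT(*) FROM employees GROUP BY dept

Result:
dept    | COUNT(*)
--------+---------
Finance | 6       
HR      | 2       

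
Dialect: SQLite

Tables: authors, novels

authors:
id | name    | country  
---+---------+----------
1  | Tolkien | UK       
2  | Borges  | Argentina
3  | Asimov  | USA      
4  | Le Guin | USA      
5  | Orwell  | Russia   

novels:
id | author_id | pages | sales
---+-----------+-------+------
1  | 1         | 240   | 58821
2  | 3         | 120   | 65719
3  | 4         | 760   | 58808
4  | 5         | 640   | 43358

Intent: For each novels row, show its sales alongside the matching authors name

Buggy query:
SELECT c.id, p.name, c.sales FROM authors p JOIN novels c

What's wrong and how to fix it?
Bug: JOIN with no ON clause produces a cartesian product; every novels row pairs with every authors row

Fix: Add ON c.author_id = p.id to the JOIN

Corrected query:
SELECT c.id, p.name, c.sales FROM authors p JOIN novels c ON c.author_id = p.id

Result:
id | name    | sales
---+---------+------
1  | Tolkien | 58821
2  | Asimov  | 65719
3  | Le Guin | 58808
4  | Orwell  | 43358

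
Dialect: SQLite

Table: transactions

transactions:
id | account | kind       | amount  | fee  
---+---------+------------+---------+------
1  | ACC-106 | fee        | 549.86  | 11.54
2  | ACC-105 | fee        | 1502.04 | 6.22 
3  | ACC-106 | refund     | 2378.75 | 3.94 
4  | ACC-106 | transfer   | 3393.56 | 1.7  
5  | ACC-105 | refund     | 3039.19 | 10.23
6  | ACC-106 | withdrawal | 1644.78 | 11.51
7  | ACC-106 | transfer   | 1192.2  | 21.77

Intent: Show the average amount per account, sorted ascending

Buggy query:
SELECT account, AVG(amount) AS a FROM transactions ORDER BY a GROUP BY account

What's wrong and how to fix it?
Bug: ORDER BY appears before GROUP BY; SQL clause order requires GROUP BY first

Fix: Move ORDER BY to the end, after GROUP BY

Corrected query:
SELECT account, AVG(amount) AS a FROM transactions GROUP BY account ORDER BY a

Result:
account | a       
--------+---------
ACC-106 | 1831.83 
ACC-105 | 2270.615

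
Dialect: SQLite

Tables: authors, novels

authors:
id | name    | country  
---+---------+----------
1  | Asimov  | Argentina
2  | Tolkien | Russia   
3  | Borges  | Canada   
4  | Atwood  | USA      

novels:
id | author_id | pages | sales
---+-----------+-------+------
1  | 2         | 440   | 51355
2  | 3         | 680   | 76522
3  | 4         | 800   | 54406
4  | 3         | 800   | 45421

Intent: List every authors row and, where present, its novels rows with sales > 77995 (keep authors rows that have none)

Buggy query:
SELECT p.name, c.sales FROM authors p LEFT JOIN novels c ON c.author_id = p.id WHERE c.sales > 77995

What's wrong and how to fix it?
Bug: Filtering c.sales in WHERE discards the NULL rows produced by LEFT JOIN, turning it into an inner join

Fix: Put 'c.sales > 77995' in the JOIN's ON clause instead of WHERE

Corrected query:
SELECT p.name, c.sales FROM authors p LEFT JOIN novels c ON c.author_id = p.id AND c.sales > 77995

Result:
name    | sales
--------+------
Asimov  | NULL 
Tolkien | NULL 
Borges  | NULL 
Atwood  | NULL 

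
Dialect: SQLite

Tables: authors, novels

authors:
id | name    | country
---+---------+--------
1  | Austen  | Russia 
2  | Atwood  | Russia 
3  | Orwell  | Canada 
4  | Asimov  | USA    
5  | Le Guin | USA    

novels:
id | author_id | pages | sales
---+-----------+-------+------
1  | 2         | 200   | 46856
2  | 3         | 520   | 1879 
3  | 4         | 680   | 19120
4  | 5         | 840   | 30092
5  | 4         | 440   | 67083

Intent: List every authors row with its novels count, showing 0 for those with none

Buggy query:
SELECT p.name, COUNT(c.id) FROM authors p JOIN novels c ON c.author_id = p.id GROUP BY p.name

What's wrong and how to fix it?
Bug: An inner join excludes parents with zero children

Fix: Switch to LEFT JOIN to retain unmatched parent rows

Corrected query:
SELECT p.name, COUNT(c.id) FROM authors p LEFT JOIN novels c ON c.author_id = p.id GROUP BY p.name

Result:
name    | COUNT(c.id)
--------+------------
Asimov  | 2          
Atwood  | 1          
Austen  | 0          
Le Guin | 1          
Orwell  | 1          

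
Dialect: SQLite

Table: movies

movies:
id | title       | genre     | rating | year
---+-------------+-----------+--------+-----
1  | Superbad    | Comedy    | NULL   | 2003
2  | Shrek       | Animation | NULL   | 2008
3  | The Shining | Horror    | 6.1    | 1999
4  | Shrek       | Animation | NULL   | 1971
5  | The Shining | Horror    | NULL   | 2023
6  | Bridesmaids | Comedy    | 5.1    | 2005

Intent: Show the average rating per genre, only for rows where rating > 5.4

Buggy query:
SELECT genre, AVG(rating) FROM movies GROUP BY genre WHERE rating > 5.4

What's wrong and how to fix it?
Bug: WHERE cannot follow GROUP BY

Fix: Place WHERE between FROM and GROUP BY

Corrected query:
SELECT genre, AVG(rating) FROM movies WHERE rating > 5.4 GROUP BY genre

Result:
genre  | AVG(rating)
-------+------------
Horror | 6.1        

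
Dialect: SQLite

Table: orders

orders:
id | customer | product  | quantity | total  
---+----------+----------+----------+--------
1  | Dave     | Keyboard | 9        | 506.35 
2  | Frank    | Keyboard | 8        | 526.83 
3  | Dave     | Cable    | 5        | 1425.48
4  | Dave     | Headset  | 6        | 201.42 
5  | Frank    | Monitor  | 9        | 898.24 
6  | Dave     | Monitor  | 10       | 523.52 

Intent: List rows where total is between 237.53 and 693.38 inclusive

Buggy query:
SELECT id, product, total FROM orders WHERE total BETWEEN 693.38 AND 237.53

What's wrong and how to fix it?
Bug: The bounds are reversed; BETWEEN a AND b requires a <= b to match anything

Fix: Write BETWEEN 237.53 AND 693.38

Corrected query:
SELECT id, product, total FROM orders WHERE total BETWEEN 237.53 AND 693.38

Result:
id | product  | total 
---+----------+-------
1  | Keyboard | 506.35
2  | Keyboard | 526.83
6  | Monitor  | 523.52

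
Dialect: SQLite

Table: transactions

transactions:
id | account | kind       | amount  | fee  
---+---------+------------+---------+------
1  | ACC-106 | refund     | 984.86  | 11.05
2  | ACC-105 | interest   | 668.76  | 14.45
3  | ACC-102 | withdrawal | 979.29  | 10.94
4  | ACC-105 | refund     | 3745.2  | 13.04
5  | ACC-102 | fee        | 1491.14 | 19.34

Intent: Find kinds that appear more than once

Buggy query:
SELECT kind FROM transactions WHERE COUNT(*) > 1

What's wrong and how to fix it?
Bug: WHERE can't reference COUNT(*); aggregates are computed after WHERE

Fix: GROUP BY kind, then filter groups with HAVING COUNT(*) > 1

Corrected query:
SELECT kind FROM transactions GROUP BY kind HAVING COUNT(*) > 1

Result:
kind  
------
refund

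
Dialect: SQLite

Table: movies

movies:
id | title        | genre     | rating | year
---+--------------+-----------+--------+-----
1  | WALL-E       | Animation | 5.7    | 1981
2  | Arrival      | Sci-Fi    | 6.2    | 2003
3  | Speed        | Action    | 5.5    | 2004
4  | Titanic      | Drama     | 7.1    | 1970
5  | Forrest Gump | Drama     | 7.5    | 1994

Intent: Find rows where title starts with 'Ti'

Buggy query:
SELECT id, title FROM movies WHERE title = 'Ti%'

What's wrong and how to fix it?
Bug: Wildcards only work with LIKE; '=' treats '%' as a literal character

Fix: Use LIKE for wildcard pattern matching

Corrected query:
SELECT id, title FROM movies WHERE title LIKE 'Ti%'

Result:
id | title  
---+--------
4  | Titanic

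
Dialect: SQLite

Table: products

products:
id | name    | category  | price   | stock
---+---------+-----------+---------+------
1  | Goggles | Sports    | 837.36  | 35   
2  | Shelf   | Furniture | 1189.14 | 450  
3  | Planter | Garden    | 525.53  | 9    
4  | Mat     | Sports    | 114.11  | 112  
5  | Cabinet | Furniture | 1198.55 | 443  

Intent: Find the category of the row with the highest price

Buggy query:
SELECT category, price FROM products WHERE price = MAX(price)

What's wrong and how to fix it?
Bug: WHERE is evaluated per row; an aggregate over the whole table isn't defined there

Fix: Use a subquery: WHERE price = (SELECT MAX(price) FROM products)

Corrected query:
SELECT category, price FROM products WHERE price = (SELECT MAX(price) FROM products)

Result:
category  | price  
----------+--------
Furniture | 1198.55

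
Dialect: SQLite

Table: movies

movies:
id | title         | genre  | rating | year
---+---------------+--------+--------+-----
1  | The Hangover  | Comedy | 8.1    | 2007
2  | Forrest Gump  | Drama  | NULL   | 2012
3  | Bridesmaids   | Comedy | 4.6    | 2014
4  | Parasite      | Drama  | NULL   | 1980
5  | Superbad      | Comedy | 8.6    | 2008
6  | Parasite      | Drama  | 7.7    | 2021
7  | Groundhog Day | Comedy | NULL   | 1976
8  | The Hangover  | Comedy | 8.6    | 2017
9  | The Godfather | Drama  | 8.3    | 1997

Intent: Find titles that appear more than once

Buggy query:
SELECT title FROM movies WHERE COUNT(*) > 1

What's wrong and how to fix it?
Bug: COUNT(*) is an aggregate and cannot be used in WHERE

Fix: GROUP BY title, then filter groups with HAVING COUNT(*) > 1

Corrected query:
SELECT title FROM movies GROUP BY title HAVING COUNT(*) > 1

Result:
title       
------------
Parasite    
The Hangover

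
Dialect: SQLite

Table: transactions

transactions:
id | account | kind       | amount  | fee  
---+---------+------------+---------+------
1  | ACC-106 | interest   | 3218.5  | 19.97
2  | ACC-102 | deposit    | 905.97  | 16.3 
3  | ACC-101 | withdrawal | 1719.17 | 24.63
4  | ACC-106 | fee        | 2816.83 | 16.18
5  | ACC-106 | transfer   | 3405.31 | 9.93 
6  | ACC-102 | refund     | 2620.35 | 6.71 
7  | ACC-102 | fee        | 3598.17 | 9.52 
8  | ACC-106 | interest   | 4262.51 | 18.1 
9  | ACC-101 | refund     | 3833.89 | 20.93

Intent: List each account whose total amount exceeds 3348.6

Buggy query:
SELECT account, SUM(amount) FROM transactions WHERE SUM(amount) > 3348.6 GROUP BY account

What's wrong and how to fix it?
Bug: SUM(amount) is an aggregate, but WHERE filters rows before aggregation

Fix: Move the aggregate condition to a HAVING clause

Corrected query:
SELECT account, SUM(amount) FROM transactions GROUP BY account HAVING SUM(amount) > 3348.6

Result:
account | SUM(amount)
--------+------------
ACC-101 | 5553.06    
ACC-102 | 7124.49    
ACC-106 | 13703.15   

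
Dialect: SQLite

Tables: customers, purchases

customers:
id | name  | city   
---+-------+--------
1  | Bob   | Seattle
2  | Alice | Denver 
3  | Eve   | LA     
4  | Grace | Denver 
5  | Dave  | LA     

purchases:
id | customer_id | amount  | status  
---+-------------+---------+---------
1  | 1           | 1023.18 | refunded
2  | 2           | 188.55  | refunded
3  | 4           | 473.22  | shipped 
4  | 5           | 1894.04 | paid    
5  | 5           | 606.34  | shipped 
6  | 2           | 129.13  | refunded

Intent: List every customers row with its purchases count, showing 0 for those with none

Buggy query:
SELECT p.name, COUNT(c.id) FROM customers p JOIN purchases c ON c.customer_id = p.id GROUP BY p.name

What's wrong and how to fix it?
Bug: An inner join excludes parents with zero children

Fix: Switch to LEFT JOIN to retain unmatched parent rows

Corrected query:
SELECT p.name, COUNT(c.id) FROM customers p LEFT JOIN purchases c ON c.customer_id = p.id GROUP BY p.name

Result:
name  | COUNT(c.id)
------+------------
Alice | 2          
Bob   | 1          
Dave  | 2          
Eve   | 0          
Grace | 1          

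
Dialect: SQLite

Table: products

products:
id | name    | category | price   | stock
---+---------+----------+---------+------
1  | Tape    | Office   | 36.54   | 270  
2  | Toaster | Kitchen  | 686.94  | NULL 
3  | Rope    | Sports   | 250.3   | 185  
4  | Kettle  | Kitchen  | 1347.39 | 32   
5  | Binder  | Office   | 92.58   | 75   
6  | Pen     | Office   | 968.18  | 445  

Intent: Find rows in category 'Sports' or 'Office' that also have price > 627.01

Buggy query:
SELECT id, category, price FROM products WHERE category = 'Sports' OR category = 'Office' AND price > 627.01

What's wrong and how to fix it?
Bug: Without parentheses, AND is evaluated before OR, so the price filter only applies to the 'Office' branch

Fix: Add parentheses around the OR so the AND applies to both alternatives

Corrected query:
SELECT id, category, price FROM products WHERE (category = 'Sports' OR category = 'Office') AND price > 627.01

Result:
id | category | price 
---+----------+-------
6  | Office   | 968.18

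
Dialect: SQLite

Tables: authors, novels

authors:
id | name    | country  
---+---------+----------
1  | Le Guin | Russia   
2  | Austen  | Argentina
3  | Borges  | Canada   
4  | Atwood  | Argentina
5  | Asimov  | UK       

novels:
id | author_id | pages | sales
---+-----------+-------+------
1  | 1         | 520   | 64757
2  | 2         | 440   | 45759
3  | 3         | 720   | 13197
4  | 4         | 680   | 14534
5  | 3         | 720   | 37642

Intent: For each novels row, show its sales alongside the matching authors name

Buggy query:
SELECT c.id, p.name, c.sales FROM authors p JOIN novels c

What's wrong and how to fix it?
Bug: JOIN with no ON clause produces a cartesian product; every novels row pairs with every authors row

Fix: Add ON c.author_id = p.id to the JOIN

Corrected query:
SELECT c.id, p.name, c.sales FROM authors p JOIN novels c ON c.author_id = p.id

Result:
id | name    | sales
---+---------+------
1  | Le Guin | 64757
2  | Austen  | 45759
3  | Borges  | 13197
4  | Atwood  | 14534
5  | Borges  | 37642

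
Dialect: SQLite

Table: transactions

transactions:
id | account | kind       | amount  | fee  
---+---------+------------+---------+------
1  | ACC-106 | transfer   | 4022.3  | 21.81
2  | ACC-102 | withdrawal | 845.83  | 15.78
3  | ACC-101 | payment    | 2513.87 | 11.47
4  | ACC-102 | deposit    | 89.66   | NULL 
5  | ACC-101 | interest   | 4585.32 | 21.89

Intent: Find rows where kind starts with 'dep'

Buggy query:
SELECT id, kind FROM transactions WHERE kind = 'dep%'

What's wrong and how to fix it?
Bug: '=' compares the literal string including the % character; pattern matching needs LIKE

Fix: Use LIKE for wildcard pattern matching

Corrected query:
SELECT id, kind FROM transactions WHERE kind LIKE 'dep%'

Result:
id | kind   
---+--------
4  | deposit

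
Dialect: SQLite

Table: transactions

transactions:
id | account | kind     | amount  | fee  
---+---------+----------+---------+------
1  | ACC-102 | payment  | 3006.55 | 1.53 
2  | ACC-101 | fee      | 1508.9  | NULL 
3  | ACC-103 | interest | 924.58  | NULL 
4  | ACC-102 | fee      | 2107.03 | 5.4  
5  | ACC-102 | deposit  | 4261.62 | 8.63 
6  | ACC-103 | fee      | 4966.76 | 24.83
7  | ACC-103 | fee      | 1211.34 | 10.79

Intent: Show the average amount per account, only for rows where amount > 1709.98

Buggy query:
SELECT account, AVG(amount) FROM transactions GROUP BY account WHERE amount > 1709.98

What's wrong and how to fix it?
Bug: WHERE cannot follow GROUP BY

Fix: Move the WHERE clause before GROUP BY

Corrected query:
SELECT account, AVG(amount) FROM transactions WHERE amount > 1709.98 GROUP BY account

Result:
account | AVG(amount)
--------+------------
ACC-102 | 3125.066667
ACC-103 | 4966.76    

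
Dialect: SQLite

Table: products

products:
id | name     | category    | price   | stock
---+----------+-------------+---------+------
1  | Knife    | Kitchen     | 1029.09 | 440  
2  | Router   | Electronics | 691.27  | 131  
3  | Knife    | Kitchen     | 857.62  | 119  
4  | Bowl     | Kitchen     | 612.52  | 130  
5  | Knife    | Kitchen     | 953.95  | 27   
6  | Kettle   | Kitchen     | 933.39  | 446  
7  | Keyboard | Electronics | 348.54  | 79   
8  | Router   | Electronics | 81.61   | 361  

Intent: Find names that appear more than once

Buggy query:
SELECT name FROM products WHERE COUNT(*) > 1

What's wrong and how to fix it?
Bug: COUNT(*) is an aggregate and cannot be used in WHERE

Fix: GROUP BY name, then filter groups with HAVING COUNT(*) > 1

Corrected query:
SELECT name FROM products GROUP BY name HAVING COUNT(*) > 1

Result:
name  
------
Knife 
Router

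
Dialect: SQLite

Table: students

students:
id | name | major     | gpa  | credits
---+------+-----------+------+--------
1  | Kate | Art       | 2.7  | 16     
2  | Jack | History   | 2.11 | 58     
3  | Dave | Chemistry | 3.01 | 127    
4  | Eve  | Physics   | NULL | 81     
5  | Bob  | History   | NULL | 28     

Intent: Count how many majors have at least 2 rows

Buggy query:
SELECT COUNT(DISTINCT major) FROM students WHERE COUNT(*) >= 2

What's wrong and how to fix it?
Bug: COUNT(*) cannot appear in WHERE; the per-group count doesn't exist yet

Fix: Use a subquery that GROUPs and filters with HAVING, then count its rows

Corrected query:
SELECT COUNT(*) FROM (SELECT major FROM students GROUP BY major HAVING COUNT(*) >= 2)

Result:
COUNT(*)
--------
1       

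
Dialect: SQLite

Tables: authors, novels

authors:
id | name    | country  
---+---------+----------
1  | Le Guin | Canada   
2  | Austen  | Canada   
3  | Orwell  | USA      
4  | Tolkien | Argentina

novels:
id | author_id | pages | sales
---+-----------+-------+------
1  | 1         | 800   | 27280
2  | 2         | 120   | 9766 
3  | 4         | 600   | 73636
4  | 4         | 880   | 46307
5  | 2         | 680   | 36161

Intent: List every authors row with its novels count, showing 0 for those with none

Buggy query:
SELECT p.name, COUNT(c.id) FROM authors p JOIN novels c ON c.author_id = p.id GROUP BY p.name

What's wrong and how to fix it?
Bug: INNER JOIN drops authors rows that have no matching novels rows

Fix: Switch to LEFT JOIN to retain unmatched parent rows

Corrected query:
SELECT p.name, COUNT(c.id) FROM authors p LEFT JOIN novels c ON c.author_id = p.id GROUP BY p.name

Result:
name    | COUNT(c.id)
--------+------------
Austen  | 2          
Le Guin | 1          
Orwell  | 0          
Tolkien | 2          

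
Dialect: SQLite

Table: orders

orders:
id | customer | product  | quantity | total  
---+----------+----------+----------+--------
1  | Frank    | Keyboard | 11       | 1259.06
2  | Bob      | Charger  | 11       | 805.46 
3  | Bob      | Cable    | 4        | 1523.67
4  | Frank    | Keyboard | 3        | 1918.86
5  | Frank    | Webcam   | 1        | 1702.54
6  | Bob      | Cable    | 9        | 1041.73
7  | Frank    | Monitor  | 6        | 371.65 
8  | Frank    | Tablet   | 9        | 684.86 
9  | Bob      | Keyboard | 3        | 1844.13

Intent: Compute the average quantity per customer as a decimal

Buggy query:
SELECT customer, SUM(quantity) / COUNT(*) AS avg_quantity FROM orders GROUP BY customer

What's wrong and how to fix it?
Bug: SUM(quantity) and COUNT(*) are both integers; the division truncates the fractional part

Fix: Cast one side to REAL so the division keeps the fractional part

Corrected query:
SELECT customer, SUM(quantity) * 1.0 / COUNT(*) AS avg_quantity FROM orders GROUP BY customer

Result:
customer | avg_quantity
---------+-------------
Bob      | 6.75        
Frank    | 6           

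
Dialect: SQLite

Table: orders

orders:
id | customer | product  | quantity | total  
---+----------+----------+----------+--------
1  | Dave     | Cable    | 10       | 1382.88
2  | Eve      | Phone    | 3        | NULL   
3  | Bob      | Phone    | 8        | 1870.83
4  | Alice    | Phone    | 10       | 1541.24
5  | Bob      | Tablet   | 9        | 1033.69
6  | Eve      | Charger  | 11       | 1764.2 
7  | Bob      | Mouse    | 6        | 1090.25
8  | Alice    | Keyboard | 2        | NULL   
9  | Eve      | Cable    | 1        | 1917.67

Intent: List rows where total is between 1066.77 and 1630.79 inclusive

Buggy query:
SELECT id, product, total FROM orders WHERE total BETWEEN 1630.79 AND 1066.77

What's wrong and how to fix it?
Bug: The bounds are reversed; BETWEEN a AND b requires a <= b to match anything

Fix: Write BETWEEN 1066.77 AND 1630.79

Corrected query:
SELECT id, product, total FROM orders WHERE total BETWEEN 1066.77 AND 1630.79

Result:
id | product | total  
---+---------+--------
1  | Cable   | 1382.88
4  | Phone   | 1541.24
7  | Mouse   | 1090.25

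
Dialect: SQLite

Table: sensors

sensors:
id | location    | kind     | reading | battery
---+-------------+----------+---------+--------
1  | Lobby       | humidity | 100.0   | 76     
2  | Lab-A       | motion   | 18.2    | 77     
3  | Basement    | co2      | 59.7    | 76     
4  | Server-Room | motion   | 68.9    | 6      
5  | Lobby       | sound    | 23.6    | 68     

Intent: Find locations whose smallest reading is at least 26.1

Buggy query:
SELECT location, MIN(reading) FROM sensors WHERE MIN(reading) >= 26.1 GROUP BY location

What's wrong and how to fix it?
Bug: MIN() in WHERE is a misuse of aggregate

Fix: Use HAVING for the per-group MIN condition

Corrected query:
SELECT location, MIN(reading) FROM sensors GROUP BY location HAVING MIN(reading) >= 26.1

Result:
location    | MIN(reading)
------------+-------------
Basement    | 59.7        
Server-Room | 68.9        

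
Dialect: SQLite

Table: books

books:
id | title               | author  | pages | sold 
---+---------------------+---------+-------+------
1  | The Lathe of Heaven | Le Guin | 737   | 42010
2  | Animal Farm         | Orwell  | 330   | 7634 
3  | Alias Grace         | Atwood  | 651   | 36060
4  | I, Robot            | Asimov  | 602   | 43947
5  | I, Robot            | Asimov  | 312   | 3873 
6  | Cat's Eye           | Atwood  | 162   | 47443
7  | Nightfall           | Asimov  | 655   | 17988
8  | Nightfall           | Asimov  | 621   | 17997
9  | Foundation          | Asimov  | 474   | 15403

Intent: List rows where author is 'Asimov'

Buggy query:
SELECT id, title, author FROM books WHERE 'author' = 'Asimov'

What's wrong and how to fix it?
Bug: 'author' in single quotes is a string literal, not the column; the comparison is literal-vs-literal and never true

Fix: Remove the quotes around the column name (or use double quotes for an identifier)

Corrected query:
SELECT id, title, author FROM books WHERE author = 'Asimov'

Result:
id | title      | author
---+------------+-------
4  | I, Robot   | Asimov
5  | I, Robot   | Asimov
7  | Nightfall  | Asimov
8  | Nightfall  | Asimov
9  | Foundation | Asimov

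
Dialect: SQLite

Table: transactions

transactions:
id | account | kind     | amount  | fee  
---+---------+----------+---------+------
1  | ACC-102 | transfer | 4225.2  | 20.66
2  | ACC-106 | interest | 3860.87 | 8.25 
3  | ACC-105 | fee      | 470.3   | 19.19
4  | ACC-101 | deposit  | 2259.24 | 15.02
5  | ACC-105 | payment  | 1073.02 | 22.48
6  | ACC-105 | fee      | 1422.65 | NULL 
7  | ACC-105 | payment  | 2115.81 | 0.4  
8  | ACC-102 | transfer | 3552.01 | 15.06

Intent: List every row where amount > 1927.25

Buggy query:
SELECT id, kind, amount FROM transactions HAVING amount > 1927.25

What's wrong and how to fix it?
Bug: HAVING filters the output of aggregation, but this query has no GROUP BY and no aggregate functions, so SQLite rejects it (HAVING clause on a non-aggregate query); the condition here is per row

Fix: Replace HAVING with WHERE since the condition applies to individual rows

Corrected query:
SELECT id, kind, amount FROM transactions WHERE amount > 1927.25

Result:
id | kind     | amount 
---+----------+--------
1  | transfer | 4225.2 
2  | interest | 3860.87
4  | deposit  | 2259.24
7  | payment  | 2115.81
8  | transfer | 3552.01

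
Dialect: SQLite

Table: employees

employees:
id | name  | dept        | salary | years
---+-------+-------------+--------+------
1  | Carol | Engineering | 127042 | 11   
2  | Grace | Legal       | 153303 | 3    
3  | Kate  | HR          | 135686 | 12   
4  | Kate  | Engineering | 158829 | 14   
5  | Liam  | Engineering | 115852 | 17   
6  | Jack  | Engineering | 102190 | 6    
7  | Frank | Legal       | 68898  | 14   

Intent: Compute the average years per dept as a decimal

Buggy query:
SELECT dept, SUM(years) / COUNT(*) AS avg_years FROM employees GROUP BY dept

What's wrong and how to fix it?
Bug: SUM(years) and COUNT(*) are both integers; the division truncates the fractional part

Fix: Cast one side to REAL so the division keeps the fractional part

Corrected query:
SELECT dept, SUM(years) * 1.0 / COUNT(*) AS avg_years FROM employees GROUP BY dept

Result:
dept        | avg_years
------------+----------
Engineering | 12       
HR          | 12       
Legal       | 8.5      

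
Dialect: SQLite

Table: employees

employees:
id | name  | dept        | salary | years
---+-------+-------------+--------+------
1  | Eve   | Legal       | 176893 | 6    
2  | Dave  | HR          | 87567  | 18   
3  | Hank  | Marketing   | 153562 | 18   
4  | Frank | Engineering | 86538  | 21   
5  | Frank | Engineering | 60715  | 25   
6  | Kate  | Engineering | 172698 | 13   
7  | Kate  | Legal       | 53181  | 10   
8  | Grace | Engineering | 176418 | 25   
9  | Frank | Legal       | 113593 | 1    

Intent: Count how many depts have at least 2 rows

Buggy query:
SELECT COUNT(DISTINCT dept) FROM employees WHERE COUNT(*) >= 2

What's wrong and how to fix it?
Bug: WHERE filters individual rows, not groups, so a group-level COUNT is invalid there

Fix: Group first with HAVING COUNT(*) >= 2, then COUNT the resulting groups

Corrected query:
SELECT COUNT(*) FROM (SELECT dept FROM employees GROUP BY dept HAVING COUNT(*) >= 2)

Result:
COUNT(*)
--------
2       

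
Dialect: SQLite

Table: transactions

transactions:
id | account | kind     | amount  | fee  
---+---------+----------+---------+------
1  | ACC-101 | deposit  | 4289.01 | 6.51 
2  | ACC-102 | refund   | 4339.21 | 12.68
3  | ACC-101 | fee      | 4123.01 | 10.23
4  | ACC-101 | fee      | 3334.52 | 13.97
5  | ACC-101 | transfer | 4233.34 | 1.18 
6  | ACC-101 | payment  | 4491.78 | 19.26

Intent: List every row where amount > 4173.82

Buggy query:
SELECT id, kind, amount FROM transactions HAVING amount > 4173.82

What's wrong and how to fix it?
Bug: This is a non-aggregate query (no GROUP BY, no aggregates), so in SQLite the HAVING clause is invalid here; a row-level condition belongs in WHERE

Fix: Replace HAVING with WHERE since the condition applies to individual rows

Corrected query:
SELECT id, kind, amount FROM transactions WHERE amount > 4173.82

Result:
id | kind     | amount 
---+----------+--------
1  | deposit  | 4289.01
2  | refund   | 4339.21
5  | transfer | 4233.34
6  | payment  | 4491.78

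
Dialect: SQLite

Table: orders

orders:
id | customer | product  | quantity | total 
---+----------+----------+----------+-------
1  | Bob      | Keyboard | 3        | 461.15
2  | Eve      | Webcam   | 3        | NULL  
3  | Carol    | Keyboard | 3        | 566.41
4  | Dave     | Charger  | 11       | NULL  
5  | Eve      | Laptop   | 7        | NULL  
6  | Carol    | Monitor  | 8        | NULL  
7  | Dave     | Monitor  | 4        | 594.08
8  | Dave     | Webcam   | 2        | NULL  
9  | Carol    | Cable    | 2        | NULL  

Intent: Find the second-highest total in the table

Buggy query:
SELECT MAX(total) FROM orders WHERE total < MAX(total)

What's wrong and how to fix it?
Bug: MAX(total) on the right of the comparison is an aggregate-in-WHERE error

Fix: Put the inner MAX in a scalar subquery

Corrected query:
SELECT MAX(total) FROM orders WHERE total < (SELECT MAX(total) FROM orders)

Result:
MAX(total)
----------
566.41    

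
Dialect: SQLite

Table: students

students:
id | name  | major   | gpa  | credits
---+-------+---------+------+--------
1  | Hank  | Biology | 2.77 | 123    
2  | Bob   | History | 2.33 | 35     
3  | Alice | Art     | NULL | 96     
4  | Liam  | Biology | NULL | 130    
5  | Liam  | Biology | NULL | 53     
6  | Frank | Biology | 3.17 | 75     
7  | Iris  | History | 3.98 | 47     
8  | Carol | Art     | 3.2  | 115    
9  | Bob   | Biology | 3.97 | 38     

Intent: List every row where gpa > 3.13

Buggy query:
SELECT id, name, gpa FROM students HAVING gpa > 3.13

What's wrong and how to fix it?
Bug: HAVING filters the output of aggregation, but this query has no GROUP BY and no aggregate functions, so SQLite rejects it (HAVING clause on a non-aggregate query); the condition here is per row

Fix: Replace HAVING with WHERE since the condition applies to individual rows

Corrected query:
SELECT id, name, gpa FROM students WHERE gpa > 3.13

Result:
id | name  | gpa 
---+-------+-----
6  | Frank | 3.17
7  | Iris  | 3.98
8  | Carol | 3.2 
9  | Bob   | 3.97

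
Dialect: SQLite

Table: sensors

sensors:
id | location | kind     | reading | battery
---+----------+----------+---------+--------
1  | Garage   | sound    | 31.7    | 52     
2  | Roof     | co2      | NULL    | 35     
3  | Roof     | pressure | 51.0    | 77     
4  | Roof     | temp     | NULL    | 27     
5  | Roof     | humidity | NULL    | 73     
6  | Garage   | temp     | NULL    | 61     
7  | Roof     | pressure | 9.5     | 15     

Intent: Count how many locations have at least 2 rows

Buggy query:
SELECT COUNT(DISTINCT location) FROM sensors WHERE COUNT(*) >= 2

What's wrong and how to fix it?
Bug: COUNT(*) cannot appear in WHERE; the per-group count doesn't exist yet

Fix: Group first with HAVING COUNT(*) >= 2, then COUNT the resulting groups

Corrected query:
SELECT COUNT(*) FROM (SELECT location FROM sensors GROUP BY location HAVING COUNT(*) >= 2)

Result:
COUNT(*)
--------
2       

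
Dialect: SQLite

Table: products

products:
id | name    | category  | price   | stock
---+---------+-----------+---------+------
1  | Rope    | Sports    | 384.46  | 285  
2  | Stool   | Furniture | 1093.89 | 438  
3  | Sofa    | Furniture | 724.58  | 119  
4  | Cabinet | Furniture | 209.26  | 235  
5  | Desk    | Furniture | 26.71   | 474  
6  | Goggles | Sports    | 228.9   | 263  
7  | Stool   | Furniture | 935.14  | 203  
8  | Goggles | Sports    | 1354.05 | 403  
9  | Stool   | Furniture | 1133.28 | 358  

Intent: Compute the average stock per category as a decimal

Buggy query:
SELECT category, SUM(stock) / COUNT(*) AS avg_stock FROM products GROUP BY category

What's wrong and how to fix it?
Bug: Both operands are integers, so '/' performs integer division and truncates

Fix: Multiply by 1.0 (or CAST to REAL) to force floating-point division

Corrected query:
SELECT category, SUM(stock) * 1.0 / COUNT(*) AS avg_stock FROM products GROUP BY category

Result:
category  | avg_stock
----------+----------
Furniture | 304.5    
Sports    | 317      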